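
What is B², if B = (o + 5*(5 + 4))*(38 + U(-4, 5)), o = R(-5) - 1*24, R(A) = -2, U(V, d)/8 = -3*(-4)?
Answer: 6482116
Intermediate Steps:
U(V, d) = 96 (U(V, d) = 8*(-3*(-4)) = 8*12 = 96)
o = -26 (o = -2 - 1*24 = -2 - 24 = -26)
B = 2546 (B = (-26 + 5*(5 + 4))*(38 + 96) = (-26 + 5*9)*134 = (-26 + 45)*134 = 19*134 = 2546)
B² = 2546² = 6482116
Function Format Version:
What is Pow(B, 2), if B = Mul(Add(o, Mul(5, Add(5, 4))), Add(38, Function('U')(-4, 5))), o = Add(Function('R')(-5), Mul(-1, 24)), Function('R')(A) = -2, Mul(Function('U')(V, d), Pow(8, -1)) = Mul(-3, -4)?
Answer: 6482116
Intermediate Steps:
Function('U')(V, d) = 96 (Function('U')(V, d) = Mul(8, Mul(-3, -4)) = Mul(8, 12) = 96)
o = -26 (o = Add(-2, Mul(-1, 24)) = Add(-2, -24) = -26)
B = 2546 (B = Mul(Add(-26, Mul(5, Add(5, 4))), Add(38, 96)) = Mul(Add(-26, Mul(5, 9)), 134) = Mul(Add(-26, 45), 134) = Mul(19, 134) = 2546)
Pow(B, 2) = Pow(2546, 2) = 6482116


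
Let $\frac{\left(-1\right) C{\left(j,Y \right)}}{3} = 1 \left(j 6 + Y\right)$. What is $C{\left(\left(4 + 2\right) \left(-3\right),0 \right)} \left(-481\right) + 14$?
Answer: $-155830$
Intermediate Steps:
$C{\left(j,Y \right)} = - 18 j - 3 Y$ ($C{\left(j,Y \right)} = - 3 \cdot 1 \left(j 6 + Y\right) = - 3 \cdot 1 \left(6 j + Y\right) = - 3 \cdot 1 \left(Y + 6 j\right) = - 3 \left(Y + 6 j\right) = - 18 j - 3 Y$)
$C{\left(\left(4 + 2\right) \left(-3\right),0 \right)} \left(-481\right) + 14 = \left(- 18 \left(4 + 2\right) \left(-3\right) - 0\right) \left(-481\right) + 14 = \left(- 18 \cdot 6 \left(-3\right) + 0\right) \left(-481\right) + 14 = \left(\left(-18\right) \left(-18\right) + 0\right) \left(-481\right) + 14 = \left(324 + 0\right) \left(-481\right) + 14 = 324 \left(-481\right) + 14 = -155844 + 14 = -155830$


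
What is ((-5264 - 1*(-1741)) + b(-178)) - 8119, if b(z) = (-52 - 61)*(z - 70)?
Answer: 16382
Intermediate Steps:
b(z) = 7910 - 113*z (b(z) = -113*(-70 + z) = 7910 - 113*z)
((-5264 - 1*(-1741)) + b(-178)) - 8119 = ((-5264 - 1*(-1741)) + (7910 - 113*(-178))) - 8119 = ((-5264 + 1741) + (7910 + 20114)) - 8119 = (-3523 + 28024) - 8119 = 24501 - 8119 = 16382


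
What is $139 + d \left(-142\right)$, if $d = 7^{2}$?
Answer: $-6819$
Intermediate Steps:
$d = 49$
$139 + d \left(-142\right) = 139 + 49 \left(-142\right) = 139 - 6958 = -6819$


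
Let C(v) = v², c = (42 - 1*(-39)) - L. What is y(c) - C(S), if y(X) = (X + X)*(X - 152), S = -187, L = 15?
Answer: -46321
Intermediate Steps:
c = 66 (c = (42 - 1*(-39)) - 1*15 = (42 + 39) - 15 = 81 - 15 = 66)
y(X) = 2*X*(-152 + X) (y(X) = (2*X)*(-152 + X) = 2*X*(-152 + X))
y(c) - C(S) = 2*66*(-152 + 66) - 1*(-187)² = 2*66*(-86) - 1*34969 = -11352 - 34969 = -46321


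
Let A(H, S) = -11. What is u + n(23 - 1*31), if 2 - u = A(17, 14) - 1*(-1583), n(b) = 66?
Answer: -1504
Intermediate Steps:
u = -1570 (u = 2 - (-11 - 1*(-1583)) = 2 - (-11 + 1583) = 2 - 1*1572 = 2 - 1572 = -1570)
u + n(23 - 1*31) = -1570 + 66 = -1504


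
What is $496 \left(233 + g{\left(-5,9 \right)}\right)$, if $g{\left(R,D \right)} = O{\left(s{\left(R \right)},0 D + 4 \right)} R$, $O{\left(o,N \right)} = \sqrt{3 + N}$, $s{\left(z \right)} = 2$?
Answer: $115568 - 2480 \sqrt{7} \approx 1.0901 \cdot 10^{5}$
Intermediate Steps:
$g{\left(R,D \right)} = R \sqrt{7}$ ($g{\left(R,D \right)} = \sqrt{3 + \left(0 D + 4\right)} R = \sqrt{3 + \left(0 + 4\right)} R = \sqrt{3 + 4} R = \sqrt{7} R = R \sqrt{7}$)
$496 \left(233 + g{\left(-5,9 \right)}\right) = 496 \left(233 - 5 \sqrt{7}\right) = 115568 - 2480 \sqrt{7}$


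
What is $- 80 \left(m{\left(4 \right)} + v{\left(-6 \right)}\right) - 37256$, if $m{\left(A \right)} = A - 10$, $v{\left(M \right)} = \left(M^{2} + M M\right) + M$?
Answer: $-42056$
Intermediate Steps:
$v{\left(M \right)} = M + 2 M^{2}$ ($v{\left(M \right)} = \left(M^{2} + M^{2}\right) + M = 2 M^{2} + M = M + 2 M^{2}$)
$m{\left(A \right)} = -10 + A$
$- 80 \left(m{\left(4 \right)} + v{\left(-6 \right)}\right) - 37256 = - 80 \left(\left(-10 + 4\right) - 6 \left(1 + 2 \left(-6\right)\right)\right) - 37256 = - 80 \left(-6 - 6 \left(1 - 12\right)\right) - 37256 = - 80 \left(-6 - -66\right) - 37256 = - 80 \left(-6 + 66\right) - 37256 = \left(-80\right) 60 - 37256 = -4800 - 37256 = -42056$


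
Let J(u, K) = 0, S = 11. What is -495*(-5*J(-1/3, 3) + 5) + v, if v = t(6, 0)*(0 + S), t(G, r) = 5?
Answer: -2420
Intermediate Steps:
v = 55 (v = 5*(0 + 11) = 5*11 = 55)
-495*(-5*J(-1/3, 3) + 5) + v = -495*(-5*0 + 5) + 55 = -495*(0 + 5) + 55 = -495*5 + 55 = -2475 + 55 = -2420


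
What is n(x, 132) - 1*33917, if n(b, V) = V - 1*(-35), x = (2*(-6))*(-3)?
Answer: -33750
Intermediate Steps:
x = 36 (x = -12*(-3) = 36)
n(b, V) = 35 + V (n(b, V) = V + 35 = 35 + V)
n(x, 132) - 1*33917 = (35 + 132) - 1*33917 = 167 - 33917 = -33750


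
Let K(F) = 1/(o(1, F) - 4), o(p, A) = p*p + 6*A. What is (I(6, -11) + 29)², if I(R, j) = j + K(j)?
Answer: 1540081/4761 ≈ 323.48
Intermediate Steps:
o(p, A) = p² + 6*A
K(F) = 1/(-3 + 6*F) (K(F) = 1/((1² + 6*F) - 4) = 1/((1 + 6*F) - 4) = 1/(-3 + 6*F))
I(R, j) = j + 1/(3*(-1 + 2*j))
(I(6, -11) + 29)² = ((1 + 3*(-11)*(-1 + 2*(-11)))/(3*(-1 + 2*(-11))) + 29)² = ((1 + 3*(-11)*(-1 - 22))/(3*(-1 - 22)) + 29)² = ((⅓)*(1 + 3*(-11)*(-23))/(-23) + 29)² = ((⅓)*(-1/23)*(1 + 759) + 29)² = ((⅓)*(-1/23)*760 + 29)² = (-760/69 + 29)² = (1241/69)² = 1540081/4761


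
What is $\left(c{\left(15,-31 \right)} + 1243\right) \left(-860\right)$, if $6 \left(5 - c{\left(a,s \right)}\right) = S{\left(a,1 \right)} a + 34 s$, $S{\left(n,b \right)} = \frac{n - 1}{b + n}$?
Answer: $- \frac{14669665}{12} \approx -1.2225 \cdot 10^{6}$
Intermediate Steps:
$S{\left(n,b \right)} = \frac{-1 + n}{b + n}$
$c{\left(a,s \right)} = 5 - \frac{17 s}{3} - \frac{a \left(-1 + a\right)}{6 \left(1 + a\right)}$ ($c{\left(a,s \right)} = 5 - \frac{\frac{-1 + a}{1 + a} a + 34 s}{6} = 5 - \frac{\frac{a \left(-1 + a\right)}{1 + a} + 34 s}{6} = 5 - \frac{34 s + \frac{a \left(-1 + a\right)}{1 + a}}{6} = 5 - \left(\frac{17 s}{3} + \frac{a \left(-1 + a\right)}{6 \left(1 + a\right)}\right) = 5 - \frac{17 s}{3} - \frac{a \left(-1 + a\right)}{6 \left(1 + a\right)}$)
$\left(c{\left(15,-31 \right)} + 1243\right) \left(-860\right) = \left(\frac{\left(-1\right) 15 \left(-1 + 15\right) + 2 \left(1 + 15\right) \left(15 - -527\right)}{6 \left(1 + 15\right)} + 1243\right) \left(-860\right) = \left(\frac{\left(-1\right) 15 \cdot 14 + 2 \cdot 16 \left(15 + 527\right)}{6 \cdot 16} + 1243\right) \left(-860\right) = \left(\frac{1}{6} \cdot \frac{1}{16} \left(-210 + 2 \cdot 16 \cdot 542\right) + 1243\right) \left(-860\right) = \left(\frac{1}{6} \cdot \frac{1}{16} \left(-210 + 17344\right) + 1243\right) \left(-860\right) = \left(\frac{1}{6} \cdot \frac{1}{16} \cdot 17134 + 1243\right) \left(-860\right) = \left(\frac{8567}{48} + 1243\right) \left(-860\right) = \frac{68231}{48} \left(-860\right) = - \frac{14669665}{12}$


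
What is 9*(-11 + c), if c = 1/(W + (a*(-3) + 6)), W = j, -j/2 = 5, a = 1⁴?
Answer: -702/7 ≈ -100.29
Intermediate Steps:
a = 1
j = -10 (j = -2*5 = -10)
W = -10
c = -⅐ (c = 1/(-10 + (1*(-3) + 6)) = 1/(-10 + (-3 + 6)) = 1/(-10 + 3) = 1/(-7) = -⅐ ≈ -0.14286)
9*(-11 + c) = 9*(-11 - ⅐) = 9*(-78/7) = -702/7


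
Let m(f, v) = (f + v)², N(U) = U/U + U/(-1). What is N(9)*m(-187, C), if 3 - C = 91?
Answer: -605000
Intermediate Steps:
C = -88 (C = 3 - 1*91 = 3 - 91 = -88)
N(U) = 1 - U (N(U) = 1 + U*(-1) = 1 - U)
N(9)*m(-187, C) = (1 - 1*9)*(-187 - 88)² = (1 - 9)*(-275)² = -8*75625 = -605000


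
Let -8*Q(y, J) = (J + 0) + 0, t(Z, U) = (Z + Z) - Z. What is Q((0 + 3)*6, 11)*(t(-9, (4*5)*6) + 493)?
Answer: -1331/2 ≈ -665.50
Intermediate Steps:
t(Z, U) = Z (t(Z, U) = 2*Z - Z = Z)
Q(y, J) = -J/8 (Q(y, J) = -((J + 0) + 0)/8 = -(J + 0)/8 = -J/8)
Q((0 + 3)*6, 11)*(t(-9, (4*5)*6) + 493) = (-⅛*11)*(-9 + 493) = -11/8*484 = -1331/2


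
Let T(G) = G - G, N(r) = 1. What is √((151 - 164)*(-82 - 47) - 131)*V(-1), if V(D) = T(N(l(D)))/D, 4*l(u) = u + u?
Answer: 0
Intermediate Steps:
l(u) = u/2 (l(u) = (u + u)/4 = (2*u)/4 = u/2)
T(G) = 0
V(D) = 0 (V(D) = 0/D = 0)
√((151 - 164)*(-82 - 47) - 131)*V(-1) = √((151 - 164)*(-82 - 47) - 131)*0 = √(-13*(-129) - 131)*0 = √(1677 - 131)*0 = √1546*0 = 0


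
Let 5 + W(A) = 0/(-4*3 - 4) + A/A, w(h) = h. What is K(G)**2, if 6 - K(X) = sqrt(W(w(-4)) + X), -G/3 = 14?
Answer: (6 - I*sqrt(46))**2 ≈ -10.0 - 81.388*I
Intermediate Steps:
G = -42 (G = -3*14 = -42)
W(A) = -4 (W(A) = -5 + (0/(-4*3 - 4) + A/A) = -5 + (0/(-12 - 4) + 1) = -5 + (0/(-16) + 1) = -5 + (0*(-1/16) + 1) = -5 + (0 + 1) = -5 + 1 = -4)
K(X) = 6 - sqrt(-4 + X)
K(G)**2 = (6 - sqrt(-4 - 42))**2 = (6 - sqrt(-46))**2 = (6 - I*sqrt(46))**2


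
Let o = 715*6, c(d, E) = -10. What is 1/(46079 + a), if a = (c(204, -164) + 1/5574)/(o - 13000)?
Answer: 48549540/2237114309399 ≈ 2.1702e-5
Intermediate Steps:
o = 4290
a = 55739/48549540 (a = (-10 + 1/5574)/(4290 - 13000) = (-10 + 1/5574)/(-8710) = -55739/5574*(-1/8710) = 55739/48549540 ≈ 0.0011481)
1/(46079 + a) = 1/(46079 + 55739/48549540) = 1/(2237114309399/48549540) = 48549540/2237114309399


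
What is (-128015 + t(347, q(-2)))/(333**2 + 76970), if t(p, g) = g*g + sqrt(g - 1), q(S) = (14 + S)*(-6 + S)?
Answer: -118799/187859 + I*sqrt(97)/187859 ≈ -0.63238 + 5.2427e-5*I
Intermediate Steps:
q(S) = (-6 + S)*(14 + S)
t(p, g) = g**2 + sqrt(-1 + g)
(-128015 + t(347, q(-2)))/(333**2 + 76970) = (-128015 + ((-84 + (-2)**2 + 8*(-2))**2 + sqrt(-1 + (-84 + (-2)**2 + 8*(-2)))))/(333**2 + 76970) = (-128015 + ((-84 + 4 - 16)**2 + sqrt(-1 + (-84 + 4 - 16))))/(110889 + 76970) = (-128015 + ((-96)**2 + sqrt(-1 - 96)))/187859 = (-128015 + (9216 + sqrt(-97)))*(1/187859) = (-128015 + (9216 + I*sqrt(97)))*(1/187859) = (-118799 + I*sqrt(97))*(1/187859) = -118799/187859 + I*sqrt(97)/187859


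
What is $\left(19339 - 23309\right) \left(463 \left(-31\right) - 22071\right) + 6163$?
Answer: $144609443$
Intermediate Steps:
$\left(19339 - 23309\right) \left(463 \left(-31\right) - 22071\right) + 6163 = - 3970 \left(-14353 - 22071\right) + 6163 = \left(-3970\right) \left(-36424\right) + 6163 = 144603280 + 6163 = 144609443$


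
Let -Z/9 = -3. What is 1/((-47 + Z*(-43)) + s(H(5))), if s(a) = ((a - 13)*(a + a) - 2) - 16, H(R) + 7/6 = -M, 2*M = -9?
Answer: -9/11614 ≈ -0.00077493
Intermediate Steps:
M = -9/2 (M = (1/2)*(-9) = -9/2 ≈ -4.5000)
Z = 27 (Z = -9*(-3) = 27)
H(R) = 10/3 (H(R) = -7/6 - 1*(-9/2) = -7/6 + 9/2 = 10/3)
s(a) = -18 + 2*a*(-13 + a) (s(a) = ((-13 + a)*(2*a) - 2) - 16 = (2*a*(-13 + a) - 2) - 16 = (-2 + 2*a*(-13 + a)) - 16 = -18 + 2*a*(-13 + a))
1/((-47 + Z*(-43)) + s(H(5))) = 1/((-47 + 27*(-43)) + (-18 - 26*10/3 + 2*(10/3)**2)) = 1/((-47 - 1161) + (-18 - 260/3 + 2*(100/9))) = 1/(-1208 + (-18 - 260/3 + 200/9)) = 1/(-1208 - 742/9) = 1/(-11614/9) = -9/11614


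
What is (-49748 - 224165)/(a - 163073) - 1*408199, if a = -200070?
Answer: -148234335544/363143 ≈ -4.0820e+5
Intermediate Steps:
(-49748 - 224165)/(a - 163073) - 1*408199 = (-49748 - 224165)/(-200070 - 163073) - 1*408199 = -273913/(-363143) - 408199 = -273913*(-1/363143) - 408199 = 273913/363143 - 408199 = -148234335544/363143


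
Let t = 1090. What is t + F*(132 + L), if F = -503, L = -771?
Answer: 322507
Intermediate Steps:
t + F*(132 + L) = 1090 - 503*(132 - 771) = 1090 - 503*(-639) = 1090 + 321417 = 322507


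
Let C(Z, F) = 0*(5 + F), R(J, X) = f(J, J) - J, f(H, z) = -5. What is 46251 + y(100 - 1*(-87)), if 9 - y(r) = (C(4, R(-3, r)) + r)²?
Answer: 11291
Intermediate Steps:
R(J, X) = -5 - J
C(Z, F) = 0
y(r) = 9 - r² (y(r) = 9 - (0 + r)² = 9 - r²)
46251 + y(100 - 1*(-87)) = 46251 + (9 - (100 - 1*(-87))²) = 46251 + (9 - (100 + 87)²) = 46251 + (9 - 1*187²) = 46251 + (9 - 1*34969) = 46251 + (9 - 34969) = 46251 - 34960 = 11291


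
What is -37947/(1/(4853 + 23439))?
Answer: -1073596524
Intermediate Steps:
-37947/(1/(4853 + 23439)) = -37947/(1/28292) = -37947/1/28292 = -37947*28292 = -1073596524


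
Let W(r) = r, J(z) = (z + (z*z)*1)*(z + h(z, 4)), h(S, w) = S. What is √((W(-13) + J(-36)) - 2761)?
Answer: I*√93494 ≈ 305.77*I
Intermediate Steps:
J(z) = 2*z*(z + z²) (J(z) = (z + (z*z)*1)*(z + z) = (z + z²*1)*(2*z) = (z + z²)*(2*z) = 2*z*(z + z²))
√((W(-13) + J(-36)) - 2761) = √((-13 + 2*(-36)²*(1 - 36)) - 2761) = √((-13 + 2*1296*(-35)) - 2761) = √((-13 - 90720) - 2761) = √(-90733 - 2761) = √(-93494) = I*√93494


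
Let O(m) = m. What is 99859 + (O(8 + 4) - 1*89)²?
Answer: 105788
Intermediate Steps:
99859 + (O(8 + 4) - 1*89)² = 99859 + ((8 + 4) - 1*89)² = 99859 + (12 - 89)² = 99859 + (-77)² = 99859 + 5929 = 105788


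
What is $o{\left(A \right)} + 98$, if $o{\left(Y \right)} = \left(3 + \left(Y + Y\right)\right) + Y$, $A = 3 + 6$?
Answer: $128$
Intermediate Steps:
$A = 9$
$o{\left(Y \right)} = 3 + 3 Y$ ($o{\left(Y \right)} = \left(3 + 2 Y\right) + Y = 3 + 3 Y$)
$o{\left(A \right)} + 98 = \left(3 + 3 \cdot 9\right) + 98 = \left(3 + 27\right) + 98 = 30 + 98 = 128$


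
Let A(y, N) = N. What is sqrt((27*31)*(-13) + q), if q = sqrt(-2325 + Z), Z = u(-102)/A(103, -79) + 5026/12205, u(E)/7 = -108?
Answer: sqrt(-10115761010510025 + 964195*I*sqrt(2152207949945495))/964195 ≈ 0.23063 + 104.31*I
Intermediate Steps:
u(E) = -756 (u(E) = 7*(-108) = -756)
Z = 9624034/964195 (Z = -756/(-79) + 5026/12205 = -756*(-1/79) + 5026*(1/12205) = 756/79 + 5026/12205 = 9624034/964195 ≈ 9.9814)
q = I*sqrt(2152207949945495)/964195 (q = sqrt(-2325 + 9624034/964195) = sqrt(-2232129341/964195) = I*sqrt(2152207949945495)/964195 ≈ 48.115*I)
sqrt((27*31)*(-13) + q) = sqrt((27*31)*(-13) + I*sqrt(2152207949945495)/964195) = sqrt(837*(-13) + I*sqrt(2152207949945495)/964195) = sqrt(-10881 + I*sqrt(2152207949945495)/964195)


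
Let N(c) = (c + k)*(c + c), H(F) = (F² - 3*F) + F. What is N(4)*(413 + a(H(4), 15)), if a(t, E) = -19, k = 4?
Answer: 25216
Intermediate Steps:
H(F) = F² - 2*F
N(c) = 2*c*(4 + c) (N(c) = (c + 4)*(c + c) = (4 + c)*(2*c) = 2*c*(4 + c))
N(4)*(413 + a(H(4), 15)) = (2*4*(4 + 4))*(413 - 19) = (2*4*8)*394 = 64*394 = 25216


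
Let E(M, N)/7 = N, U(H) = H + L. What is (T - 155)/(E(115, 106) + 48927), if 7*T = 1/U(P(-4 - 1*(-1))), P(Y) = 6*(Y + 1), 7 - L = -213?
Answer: -225679/72318064 ≈ -0.0031206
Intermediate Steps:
L = 220 (L = 7 - 1*(-213) = 7 + 213 = 220)
P(Y) = 6 + 6*Y (P(Y) = 6*(1 + Y) = 6 + 6*Y)
U(H) = 220 + H (U(H) = H + 220 = 220 + H)
E(M, N) = 7*N
T = 1/1456 (T = 1/(7*(220 + (6 + 6*(-4 - 1*(-1))))) = 1/(7*(220 + (6 + 6*(-4 + 1)))) = 1/(7*(220 + (6 + 6*(-3)))) = 1/(7*(220 + (6 - 18))) = 1/(7*(220 - 12)) = (⅐)/208 = (⅐)*(1/208) = 1/1456 ≈ 0.00068681)
(T - 155)/(E(115, 106) + 48927) = (1/1456 - 155)/(7*106 + 48927) = -225679/(1456*(742 + 48927)) = -225679/1456/49669 = -225679/1456*1/49669 = -225679/72318064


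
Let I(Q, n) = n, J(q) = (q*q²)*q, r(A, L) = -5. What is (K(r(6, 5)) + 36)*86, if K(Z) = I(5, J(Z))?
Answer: 56846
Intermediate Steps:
J(q) = q⁴ (J(q) = q³*q = q⁴)
K(Z) = Z⁴
(K(r(6, 5)) + 36)*86 = ((-5)⁴ + 36)*86 = (625 + 36)*86 = 661*86 = 56846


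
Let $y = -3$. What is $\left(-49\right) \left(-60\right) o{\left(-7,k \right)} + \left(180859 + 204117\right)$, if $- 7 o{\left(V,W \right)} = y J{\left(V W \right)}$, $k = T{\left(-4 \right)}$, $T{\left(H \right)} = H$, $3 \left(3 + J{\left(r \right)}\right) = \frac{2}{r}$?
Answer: $381226$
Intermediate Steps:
$J{\left(r \right)} = -3 + \frac{2}{3 r}$ ($J{\left(r \right)} = -3 + \frac{2 \frac{1}{r}}{3} = -3 + \frac{2}{3 r}$)
$k = -4$
$o{\left(V,W \right)} = - \frac{9}{7} + \frac{2}{7 V W}$ ($o{\left(V,W \right)} = - \frac{\left(-3\right) \left(-3 + \frac{2}{3 V W}\right)}{7} = - \frac{9 - \frac{2}{V W}}{7} = - \frac{9}{7} + \frac{2}{7 V W}$)
$\left(-49\right) \left(-60\right) o{\left(-7,k \right)} + \left(180859 + 204117\right) = \left(-49\right) \left(-60\right) \left(- \frac{9}{7} + \frac{2}{7 \left(-7\right) \left(-4\right)}\right) + \left(180859 + 204117\right) = 2940 \left(- \frac{9}{7} + \frac{2}{7} \left(- \frac{1}{7}\right) \left(- \frac{1}{4}\right)\right) + 384976 = 2940 \left(- \frac{9}{7} + \frac{1}{98}\right) + 384976 = 2940 \left(- \frac{125}{98}\right) + 384976 = -3750 + 384976 = 381226$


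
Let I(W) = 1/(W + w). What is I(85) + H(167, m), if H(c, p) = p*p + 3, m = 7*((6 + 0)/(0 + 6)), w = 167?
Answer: 13105/252 ≈ 52.004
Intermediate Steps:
I(W) = 1/(167 + W) (I(W) = 1/(W + 167) = 1/(167 + W))
m = 7 (m = 7*(6/6) = 7*(6*(1/6)) = 7*1 = 7)
H(c, p) = 3 + p**2 (H(c, p) = p**2 + 3 = 3 + p**2)
I(85) + H(167, m) = 1/(167 + 85) + (3 + 7**2) = 1/252 + (3 + 49) = 1/252 + 52 = 13105/252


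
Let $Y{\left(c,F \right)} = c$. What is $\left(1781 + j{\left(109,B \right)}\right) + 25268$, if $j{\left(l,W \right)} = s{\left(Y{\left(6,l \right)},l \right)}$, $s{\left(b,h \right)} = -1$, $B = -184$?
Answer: $27048$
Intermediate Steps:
$j{\left(l,W \right)} = -1$
$\left(1781 + j{\left(109,B \right)}\right) + 25268 = \left(1781 - 1\right) + 25268 = 1780 + 25268 = 27048$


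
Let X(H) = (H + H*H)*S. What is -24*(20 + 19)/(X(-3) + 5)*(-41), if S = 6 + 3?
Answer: 38376/59 ≈ 650.44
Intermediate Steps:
S = 9
X(H) = 9*H + 9*H**2 (X(H) = (H + H*H)*9 = (H + H**2)*9 = 9*H + 9*H**2)
-24*(20 + 19)/(X(-3) + 5)*(-41) = -24*(20 + 19)/(9*(-3)*(1 - 3) + 5)*(-41) = -936/(9*(-3)*(-2) + 5)*(-41) = -936/(54 + 5)*(-41) = -936/59*(-41) = 38376/59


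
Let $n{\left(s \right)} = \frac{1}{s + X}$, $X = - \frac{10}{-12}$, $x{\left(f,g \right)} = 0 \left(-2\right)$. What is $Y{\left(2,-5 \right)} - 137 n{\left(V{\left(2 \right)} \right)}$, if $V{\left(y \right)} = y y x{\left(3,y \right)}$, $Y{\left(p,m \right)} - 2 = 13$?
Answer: $- \frac{747}{5} \approx -149.4$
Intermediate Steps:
$Y{\left(p,m \right)} = 15$ ($Y{\left(p,m \right)} = 2 + 13 = 15$)
$x{\left(f,g \right)} = 0$
$X = \frac{5}{6}$ ($X = \left(-10\right) \left(- \frac{1}{12}\right) = \frac{5}{6} \approx 0.83333$)
$V{\left(y \right)} = 0$ ($V{\left(y \right)} = y y 0 = y^{2} \cdot 0 = 0$)
$n{\left(s \right)} = \frac{1}{\frac{5}{6} + s}$ ($n{\left(s \right)} = \frac{1}{s + \frac{5}{6}} = \frac{1}{\frac{5}{6} + s}$)
$Y{\left(2,-5 \right)} - 137 n{\left(V{\left(2 \right)} \right)} = 15 - 137 \frac{6}{5 + 6 \cdot 0} = 15 - 137 \frac{6}{5 + 0} = 15 - 137 \cdot \frac{6}{5} = 15 - 137 \cdot 6 \cdot \frac{1}{5} = 15 - \frac{822}{5} = - \frac{747}{5}$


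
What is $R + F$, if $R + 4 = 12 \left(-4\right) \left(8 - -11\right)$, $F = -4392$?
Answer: $-5308$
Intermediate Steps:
$R = -916$ ($R = -4 + 12 \left(-4\right) \left(8 - -11\right) = -4 - 48 \left(8 + 11\right) = -4 - 912 = -916$)
$R + F = -916 - 4392 = -5308$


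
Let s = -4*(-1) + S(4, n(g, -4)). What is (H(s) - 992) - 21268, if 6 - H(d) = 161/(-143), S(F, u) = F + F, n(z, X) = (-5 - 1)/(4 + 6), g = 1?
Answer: -3182161/143 ≈ -22253.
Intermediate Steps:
n(z, X) = -⅗ (n(z, X) = -6/10 = -6*⅒ = -⅗)
S(F, u) = 2*F
s = 12 (s = -4*(-1) + 2*4 = 4 + 8 = 12)
H(d) = 1019/143 (H(d) = 6 - 161/(-143) = 6 - 161*(-1)/143 = 6 - 1*(-161/143) = 6 + 161/143 = 1019/143)
(H(s) - 992) - 21268 = (1019/143 - 992) - 21268 = -140837/143 - 21268 = -3182161/143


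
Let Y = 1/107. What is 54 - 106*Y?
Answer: 5672/107 ≈ 53.009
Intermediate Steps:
Y = 1/107 ≈ 0.0093458
54 - 106*Y = 54 - 106*1/107 = 54 - 106/107 = 5672/107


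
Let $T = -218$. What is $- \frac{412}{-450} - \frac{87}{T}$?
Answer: $\frac{64483}{49050} \approx 1.3146$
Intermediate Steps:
$- \frac{412}{-450} - \frac{87}{T} = - \frac{412}{-450} - \frac{87}{-218} = \left(-412\right) \left(- \frac{1}{450}\right) - - \frac{87}{218} = \frac{206}{225} + \frac{87}{218} = \frac{64483}{49050}$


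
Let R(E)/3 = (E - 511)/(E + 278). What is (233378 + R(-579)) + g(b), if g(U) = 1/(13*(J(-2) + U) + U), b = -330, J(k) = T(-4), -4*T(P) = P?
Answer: 323641970835/1386707 ≈ 2.3339e+5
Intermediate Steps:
T(P) = -P/4
J(k) = 1 (J(k) = -¼*(-4) = 1)
g(U) = 1/(13 + 14*U) (g(U) = 1/(13*(1 + U) + U) = 1/((13 + 13*U) + U) = 1/(13 + 14*U))
R(E) = 3*(-511 + E)/(278 + E) (R(E) = 3*((E - 511)/(E + 278)) = 3*((-511 + E)/(278 + E)) = 3*(-511 + E)/(278 + E))
(233378 + R(-579)) + g(b) = (233378 + 3*(-511 - 579)/(278 - 579)) + 1/(13 + 14*(-330)) = (233378 + 3*(-1090)/(-301)) + 1/(13 - 4620) = (233378 + 3*(-1/301)*(-1090)) + 1/(-4607) = (233378 + 3270/301) - 1/4607 = 70250048/301 - 1/4607 = 323641970835/1386707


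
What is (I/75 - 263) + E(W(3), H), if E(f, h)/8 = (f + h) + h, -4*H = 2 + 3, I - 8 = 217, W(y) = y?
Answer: -256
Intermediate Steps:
I = 225 (I = 8 + 217 = 225)
H = -5/4 (H = -(2 + 3)/4 = -1/4*5 = -5/4 ≈ -1.2500)
E(f, h) = 8*f + 16*h (E(f, h) = 8*((f + h) + h) = 8*(f + 2*h) = 8*f + 16*h)
(I/75 - 263) + E(W(3), H) = (225/75 - 263) + (8*3 + 16*(-5/4)) = (225*(1/75) - 263) + (24 - 20) = (3 - 263) + 4 = -260 + 4 = -256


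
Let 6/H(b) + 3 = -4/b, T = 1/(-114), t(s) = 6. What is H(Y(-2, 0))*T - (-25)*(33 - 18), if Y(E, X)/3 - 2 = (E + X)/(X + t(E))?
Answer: 135380/361 ≈ 375.01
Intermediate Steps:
Y(E, X) = 6 + 3*(E + X)/(6 + X) (Y(E, X) = 6 + 3*((E + X)/(X + 6)) = 6 + 3*((E + X)/(6 + X)) = 6 + 3*(E + X)/(6 + X))
T = -1/114 ≈ -0.0087719
H(b) = 6/(-3 - 4/b)
H(Y(-2, 0))*T - (-25)*(33 - 18) = -6*3*(12 - 2 + 3*0)/(6 + 0)/(4 + 3*(3*(12 - 2 + 3*0)/(6 + 0)))*(-1/114) - (-25)*(33 - 18) = -6*3*(12 - 2 + 0)/6/(4 + 3*(3*(12 - 2 + 0)/6))*(-1/114) - (-25)*15 = -6*3*(⅙)*10/(4 + 3*(3*(⅙)*10))*(-1/114) - 1*(-375) = -6*5/(4 + 3*5)*(-1/114) + 375 = -6*5/(4 + 15)*(-1/114) + 375 = -6*5/19*(-1/114) + 375 = -6*5*1/19*(-1/114) + 375 = -30/19*(-1/114) + 375 = 5/361 + 375 = 135380/361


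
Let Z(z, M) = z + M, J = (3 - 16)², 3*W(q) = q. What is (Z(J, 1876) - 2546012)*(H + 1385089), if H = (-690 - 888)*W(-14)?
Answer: -3542354481051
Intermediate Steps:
W(q) = q/3
J = 169 (J = (-13)² = 169)
H = 7364 (H = (-690 - 888)*((⅓)*(-14)) = -1578*(-14/3) = 7364)
Z(z, M) = M + z
(Z(J, 1876) - 2546012)*(H + 1385089) = ((1876 + 169) - 2546012)*(7364 + 1385089) = (2045 - 2546012)*1392453 = -2543967*1392453 = -3542354481051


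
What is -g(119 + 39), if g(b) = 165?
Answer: -165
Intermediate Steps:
-g(119 + 39) = -1*165 = -165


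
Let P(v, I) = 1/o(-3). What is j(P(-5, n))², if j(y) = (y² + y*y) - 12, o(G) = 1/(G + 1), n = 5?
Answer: 16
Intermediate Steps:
o(G) = 1/(1 + G)
P(v, I) = -2 (P(v, I) = 1/(1/(1 - 3)) = 1/(1/(-2)) = 1/(-½) = -2)
j(y) = -12 + 2*y² (j(y) = (y² + y²) - 12 = 2*y² - 12 = -12 + 2*y²)
j(P(-5, n))² = (-12 + 2*(-2)²)² = (-12 + 2*4)² = (-12 + 8)² = (-4)² = 16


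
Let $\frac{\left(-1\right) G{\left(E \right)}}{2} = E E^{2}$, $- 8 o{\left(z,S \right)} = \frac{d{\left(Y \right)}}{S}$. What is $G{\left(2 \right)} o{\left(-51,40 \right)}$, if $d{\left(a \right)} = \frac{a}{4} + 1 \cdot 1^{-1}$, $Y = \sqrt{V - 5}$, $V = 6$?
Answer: $\frac{1}{16} \approx 0.0625$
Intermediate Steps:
$Y = 1$ ($Y = \sqrt{6 - 5} = \sqrt{1} = 1$)
$d{\left(a \right)} = 1 + \frac{a}{4}$ ($d{\left(a \right)} = a \frac{1}{4} + 1 \cdot 1 = \frac{a}{4} + 1 = 1 + \frac{a}{4}$)
$o{\left(z,S \right)} = - \frac{5}{32 S}$ ($o{\left(z,S \right)} = - \frac{\left(1 + \frac{1}{4} \cdot 1\right) \frac{1}{S}}{8} = - \frac{\left(1 + \frac{1}{4}\right) \frac{1}{S}}{8} = - \frac{\frac{5}{4} \frac{1}{S}}{8} = - \frac{5}{32 S}$)
$G{\left(E \right)} = - 2 E^{3}$ ($G{\left(E \right)} = - 2 E E^{2} = - 2 E^{3}$)
$G{\left(2 \right)} o{\left(-51,40 \right)} = - 2 \cdot 2^{3} \left(- \frac{5}{32 \cdot 40}\right) = \left(-2\right) 8 \left(\left(- \frac{5}{32}\right) \frac{1}{40}\right) = \left(-16\right) \left(- \frac{1}{256}\right) = \frac{1}{16}$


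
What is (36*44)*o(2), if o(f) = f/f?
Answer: 1584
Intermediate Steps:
o(f) = 1
(36*44)*o(2) = (36*44)*1 = 1584*1 = 1584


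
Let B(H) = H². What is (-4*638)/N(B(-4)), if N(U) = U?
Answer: -319/2 ≈ -159.50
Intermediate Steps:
(-4*638)/N(B(-4)) = (-4*638)/((-4)²) = -2552/16 = -2552*1/16 = -319/2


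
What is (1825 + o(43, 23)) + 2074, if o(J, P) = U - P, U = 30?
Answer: 3906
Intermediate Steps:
o(J, P) = 30 - P
(1825 + o(43, 23)) + 2074 = (1825 + (30 - 1*23)) + 2074 = (1825 + (30 - 23)) + 2074 = (1825 + 7) + 2074 = 1832 + 2074 = 3906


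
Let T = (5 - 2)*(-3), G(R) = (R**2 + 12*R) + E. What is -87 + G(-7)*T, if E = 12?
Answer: 120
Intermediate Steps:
G(R) = 12 + R**2 + 12*R (G(R) = (R**2 + 12*R) + 12 = 12 + R**2 + 12*R)
T = -9 (T = 3*(-3) = -9)
-87 + G(-7)*T = -87 + (12 + (-7)**2 + 12*(-7))*(-9) = -87 + (12 + 49 - 84)*(-9) = -87 - 23*(-9) = -87 + 207 = 120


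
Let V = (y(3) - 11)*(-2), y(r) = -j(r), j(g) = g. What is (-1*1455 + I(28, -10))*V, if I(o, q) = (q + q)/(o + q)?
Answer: -366940/9 ≈ -40771.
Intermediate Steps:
y(r) = -r
I(o, q) = 2*q/(o + q) (I(o, q) = (2*q)/(o + q) = 2*q/(o + q))
V = 28 (V = (-1*3 - 11)*(-2) = (-3 - 11)*(-2) = -14*(-2) = 28)
(-1*1455 + I(28, -10))*V = (-1*1455 + 2*(-10)/(28 - 10))*28 = (-1455 + 2*(-10)/18)*28 = (-1455 + 2*(-10)*(1/18))*28 = (-1455 - 10/9)*28 = -13105/9*28 = -366940/9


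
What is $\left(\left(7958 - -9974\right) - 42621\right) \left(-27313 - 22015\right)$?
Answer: $1217858992$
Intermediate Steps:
$\left(\left(7958 - -9974\right) - 42621\right) \left(-27313 - 22015\right) = \left(\left(7958 + 9974\right) - 42621\right) \left(-49328\right) = \left(17932 - 42621\right) \left(-49328\right) = \left(-24689\right) \left(-49328\right) = 1217858992$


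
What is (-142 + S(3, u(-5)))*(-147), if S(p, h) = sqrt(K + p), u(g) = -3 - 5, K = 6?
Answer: 20433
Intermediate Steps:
u(g) = -8
S(p, h) = sqrt(6 + p)
(-142 + S(3, u(-5)))*(-147) = (-142 + sqrt(6 + 3))*(-147) = (-142 + sqrt(9))*(-147) = (-142 + 3)*(-147) = -139*(-147) = 20433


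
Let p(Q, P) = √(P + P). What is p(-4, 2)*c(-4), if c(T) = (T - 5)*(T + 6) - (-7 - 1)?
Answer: -20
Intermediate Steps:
p(Q, P) = √2*√P (p(Q, P) = √(2*P) = √2*√P)
c(T) = 8 + (-5 + T)*(6 + T) (c(T) = (-5 + T)*(6 + T) - 1*(-8) = (-5 + T)*(6 + T) + 8 = 8 + (-5 + T)*(6 + T))
p(-4, 2)*c(-4) = (√2*√2)*(-22 - 4 + (-4)²) = 2*(-22 - 4 + 16) = 2*(-10) = -20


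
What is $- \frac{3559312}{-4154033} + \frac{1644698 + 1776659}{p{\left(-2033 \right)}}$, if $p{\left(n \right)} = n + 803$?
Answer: $- \frac{14208051929021}{5109460590} \approx -2780.7$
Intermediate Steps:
$p{\left(n \right)} = 803 + n$
$- \frac{3559312}{-4154033} + \frac{1644698 + 1776659}{p{\left(-2033 \right)}} = - \frac{3559312}{-4154033} + \frac{1644698 + 1776659}{803 - 2033} = \left(-3559312\right) \left(- \frac{1}{4154033}\right) + \frac{3421357}{-1230} = \frac{3559312}{4154033} + 3421357 \left(- \frac{1}{1230}\right) = \frac{3559312}{4154033} - \frac{3421357}{1230} = - \frac{14208051929021}{5109460590}$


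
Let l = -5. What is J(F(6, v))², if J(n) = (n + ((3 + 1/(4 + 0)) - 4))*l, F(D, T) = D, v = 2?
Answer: 11025/16 ≈ 689.06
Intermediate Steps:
J(n) = 15/4 - 5*n (J(n) = (n + ((3 + 1/(4 + 0)) - 4))*(-5) = (n + ((3 + 1/4) - 4))*(-5) = (n + ((3 + ¼) - 4))*(-5) = (n + (13/4 - 4))*(-5) = (n - ¾)*(-5) = (-¾ + n)*(-5) = 15/4 - 5*n)
J(F(6, v))² = (15/4 - 5*6)² = (15/4 - 30)² = (-105/4)² = 11025/16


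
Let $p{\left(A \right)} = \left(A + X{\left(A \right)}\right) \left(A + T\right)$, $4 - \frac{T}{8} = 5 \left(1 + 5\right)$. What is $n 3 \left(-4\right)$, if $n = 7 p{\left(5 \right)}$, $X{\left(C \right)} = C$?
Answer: $170520$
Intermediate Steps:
$T = -208$ ($T = 32 - 8 \cdot 5 \left(1 + 5\right) = 32 - 8 \cdot 5 \cdot 6 = 32 - 240 = -208$)
$p{\left(A \right)} = 2 A \left(-208 + A\right)$ ($p{\left(A \right)} = \left(A + A\right) \left(A - 208\right) = 2 A \left(-208 + A\right)$)
$n = -14210$ ($n = 7 \cdot 2 \cdot 5 \left(-208 + 5\right) = 7 \cdot 2 \cdot 5 \left(-203\right) = 7 \left(-2030\right) = -14210$)
$n 3 \left(-4\right) = - 14210 \cdot 3 \left(-4\right) = \left(-14210\right) \left(-12\right) = 170520$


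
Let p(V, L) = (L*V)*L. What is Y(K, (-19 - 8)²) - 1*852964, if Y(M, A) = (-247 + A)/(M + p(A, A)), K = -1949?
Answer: -165227033776039/193709270 ≈ -8.5296e+5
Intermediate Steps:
p(V, L) = V*L²
Y(M, A) = (-247 + A)/(M + A³) (Y(M, A) = (-247 + A)/(M + A*A²) = (-247 + A)/(M + A³))
Y(K, (-19 - 8)²) - 1*852964 = (-247 + (-19 - 8)²)/(-1949 + ((-19 - 8)²)³) - 1*852964 = (-247 + (-27)²)/(-1949 + ((-27)²)³) - 852964 = (-247 + 729)/(-1949 + 729³) - 852964 = 482/(-1949 + 387420489) - 852964 = 482/387418540 - 852964 = (1/387418540)*482 - 852964 = 241/193709270 - 852964 = -165227033776039/193709270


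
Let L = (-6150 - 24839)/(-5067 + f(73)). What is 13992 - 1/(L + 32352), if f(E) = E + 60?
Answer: 2233903347010/159655757 ≈ 13992.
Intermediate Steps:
f(E) = 60 + E
L = 30989/4934 (L = (-6150 - 24839)/(-5067 + (60 + 73)) = -30989/(-5067 + 133) = -30989/(-4934) = -30989*(-1/4934) = 30989/4934 ≈ 6.2807)
13992 - 1/(L + 32352) = 13992 - 1/(30989/4934 + 32352) = 13992 - 1/159655757/4934 = 13992 - 1*4934/159655757 = 13992 - 4934/159655757 = 2233903347010/159655757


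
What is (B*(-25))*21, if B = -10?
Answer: 5250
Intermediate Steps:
(B*(-25))*21 = -10*(-25)*21 = 250*21 = 5250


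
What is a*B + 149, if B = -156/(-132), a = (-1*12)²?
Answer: 3511/11 ≈ 319.18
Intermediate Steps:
a = 144 (a = (-12)² = 144)
B = 13/11 (B = -156*(-1/132) = 13/11 ≈ 1.1818)
a*B + 149 = 144*(13/11) + 149 = 1872/11 + 149 = 3511/11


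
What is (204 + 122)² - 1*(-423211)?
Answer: 529487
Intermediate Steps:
(204 + 122)² - 1*(-423211) = 326² + 423211 = 106276 + 423211 = 529487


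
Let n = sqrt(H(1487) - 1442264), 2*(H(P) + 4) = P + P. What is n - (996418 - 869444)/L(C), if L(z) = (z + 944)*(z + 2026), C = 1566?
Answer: -63487/4507960 + I*sqrt(1440781) ≈ -0.014083 + 1200.3*I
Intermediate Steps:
L(z) = (944 + z)*(2026 + z)
H(P) = -4 + P (H(P) = -4 + (P + P)/2 = -4 + (2*P)/2 = -4 + P)
n = I*sqrt(1440781) (n = sqrt((-4 + 1487) - 1442264) = sqrt(1483 - 1442264) = sqrt(-1440781) = I*sqrt(1440781) ≈ 1200.3*I)
n - (996418 - 869444)/L(C) = I*sqrt(1440781) - (996418 - 869444)/(1912544 + 1566**2 + 2970*1566) = I*sqrt(1440781) - 126974/(1912544 + 2452356 + 4651020) = I*sqrt(1440781) - 126974/9015920 = I*sqrt(1440781) - 1*63487/4507960 = I*sqrt(1440781) - 63487/4507960 = -63487/4507960 + I*sqrt(1440781)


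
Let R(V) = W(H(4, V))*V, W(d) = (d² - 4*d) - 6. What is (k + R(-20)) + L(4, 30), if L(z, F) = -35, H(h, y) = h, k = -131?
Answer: -46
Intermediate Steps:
W(d) = -6 + d² - 4*d
R(V) = -6*V (R(V) = (-6 + 4² - 4*4)*V = (-6 + 16 - 16)*V = -6*V)
(k + R(-20)) + L(4, 30) = (-131 - 6*(-20)) - 35 = (-131 + 120) - 35 = -11 - 35 = -46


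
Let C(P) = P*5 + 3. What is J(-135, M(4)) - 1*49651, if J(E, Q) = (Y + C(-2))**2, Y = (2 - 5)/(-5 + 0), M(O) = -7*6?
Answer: -1240251/25 ≈ -49610.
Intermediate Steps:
C(P) = 3 + 5*P (C(P) = 5*P + 3 = 3 + 5*P)
M(O) = -42
Y = 3/5 (Y = -3/(-5) = -3*(-1/5) = 3/5 ≈ 0.60000)
J(E, Q) = 1024/25 (J(E, Q) = (3/5 + (3 + 5*(-2)))**2 = (3/5 + (3 - 10))**2 = (3/5 - 7)**2 = (-32/5)**2 = 1024/25)
J(-135, M(4)) - 1*49651 = 1024/25 - 1*49651 = 1024/25 - 49651 = -1240251/25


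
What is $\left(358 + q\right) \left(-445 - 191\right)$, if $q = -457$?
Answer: $62964$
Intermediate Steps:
$\left(358 + q\right) \left(-445 - 191\right) = \left(358 - 457\right) \left(-445 - 191\right) = \left(-99\right) \left(-636\right) = 62964$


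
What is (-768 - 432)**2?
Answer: 1440000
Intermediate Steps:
(-768 - 432)**2 = (-1200)**2 = 1440000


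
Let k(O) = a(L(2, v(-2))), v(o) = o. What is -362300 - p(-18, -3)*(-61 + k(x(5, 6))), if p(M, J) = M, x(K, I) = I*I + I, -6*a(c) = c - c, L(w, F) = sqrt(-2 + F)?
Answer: -363398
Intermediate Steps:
a(c) = 0 (a(c) = -(c - c)/6 = -1/6*0 = 0)
x(K, I) = I + I**2 (x(K, I) = I**2 + I = I + I**2)
k(O) = 0
-362300 - p(-18, -3)*(-61 + k(x(5, 6))) = -362300 - (-18)*(-61 + 0) = -362300 - (-18)*(-61) = -362300 - 1*1098 = -362300 - 1098 = -363398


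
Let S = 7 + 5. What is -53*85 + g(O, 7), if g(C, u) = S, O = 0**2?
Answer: -4493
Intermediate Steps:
S = 12
O = 0
g(C, u) = 12
-53*85 + g(O, 7) = -53*85 + 12 = -4505 + 12 = -4493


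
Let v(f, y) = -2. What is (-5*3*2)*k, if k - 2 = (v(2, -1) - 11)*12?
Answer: 4620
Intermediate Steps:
k = -154 (k = 2 + (-2 - 11)*12 = 2 - 13*12 = 2 - 156 = -154)
(-5*3*2)*k = (-5*3*2)*(-154) = -15*2*(-154) = -30*(-154) = 4620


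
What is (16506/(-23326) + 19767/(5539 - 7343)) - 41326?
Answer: -79067874535/1912732 ≈ -41338.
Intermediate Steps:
(16506/(-23326) + 19767/(5539 - 7343)) - 41326 = (16506*(-1/23326) + 19767/(-1804)) - 41326 = (-8253/11663 + 19767*(-1/1804)) - 41326 = (-8253/11663 - 1797/164) - 41326 = -22311903/1912732 - 41326 = -79067874535/1912732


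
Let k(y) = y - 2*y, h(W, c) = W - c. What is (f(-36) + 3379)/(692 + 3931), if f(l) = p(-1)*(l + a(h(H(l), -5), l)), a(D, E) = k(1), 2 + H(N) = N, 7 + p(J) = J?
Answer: 1225/1541 ≈ 0.79494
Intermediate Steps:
p(J) = -7 + J
H(N) = -2 + N
k(y) = -y
a(D, E) = -1 (a(D, E) = -1*1 = -1)
f(l) = 8 - 8*l (f(l) = (-7 - 1)*(l - 1) = -8*(-1 + l) = 8 - 8*l)
(f(-36) + 3379)/(692 + 3931) = ((8 - 8*(-36)) + 3379)/(692 + 3931) = ((8 + 288) + 3379)/4623 = (296 + 3379)*(1/4623) = 3675*(1/4623) = 1225/1541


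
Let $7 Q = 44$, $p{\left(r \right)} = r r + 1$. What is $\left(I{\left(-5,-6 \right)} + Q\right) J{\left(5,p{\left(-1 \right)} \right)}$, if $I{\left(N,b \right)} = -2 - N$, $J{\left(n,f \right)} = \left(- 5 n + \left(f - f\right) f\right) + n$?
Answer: $- \frac{1300}{7} \approx -185.71$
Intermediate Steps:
$p{\left(r \right)} = 1 + r^{2}$ ($p{\left(r \right)} = r^{2} + 1 = 1 + r^{2}$)
$Q = \frac{44}{7}$ ($Q = \frac{1}{7} \cdot 44 = \frac{44}{7} \approx 6.2857$)
$J{\left(n,f \right)} = - 4 n$ ($J{\left(n,f \right)} = \left(- 5 n + 0 f\right) + n = \left(- 5 n + 0\right) + n = - 5 n + n = - 4 n$)
$\left(I{\left(-5,-6 \right)} + Q\right) J{\left(5,p{\left(-1 \right)} \right)} = \left(\left(-2 - -5\right) + \frac{44}{7}\right) \left(\left(-4\right) 5\right) = \left(\left(-2 + 5\right) + \frac{44}{7}\right) \left(-20\right) = \left(3 + \frac{44}{7}\right) \left(-20\right) = \frac{65}{7} \left(-20\right) = - \frac{1300}{7}$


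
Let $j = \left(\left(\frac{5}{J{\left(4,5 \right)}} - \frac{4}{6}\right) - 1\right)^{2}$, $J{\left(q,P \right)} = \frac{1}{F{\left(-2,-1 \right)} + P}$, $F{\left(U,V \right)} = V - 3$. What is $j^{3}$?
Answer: $\frac{1000000}{729} \approx 1371.7$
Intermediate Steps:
$F{\left(U,V \right)} = -3 + V$
$J{\left(q,P \right)} = \frac{1}{-4 + P}$ ($J{\left(q,P \right)} = \frac{1}{\left(-3 - 1\right) + P} = \frac{1}{-4 + P}$)
$j = \frac{100}{9}$ ($j = \left(\left(\frac{5}{\frac{1}{-4 + 5}} - \frac{4}{6}\right) - 1\right)^{2} = \left(\left(\frac{5}{1^{-1}} - \frac{2}{3}\right) - 1\right)^{2} = \left(\left(\frac{5}{1} - \frac{2}{3}\right) - 1\right)^{2} = \left(\left(5 \cdot 1 - \frac{2}{3}\right) - 1\right)^{2} = \left(\left(5 - \frac{2}{3}\right) - 1\right)^{2} = \left(\frac{13}{3} - 1\right)^{2} = \left(\frac{10}{3}\right)^{2} = \frac{100}{9} \approx 11.111$)
$j^{3} = \left(\frac{100}{9}\right)^{3} = \frac{1000000}{729}$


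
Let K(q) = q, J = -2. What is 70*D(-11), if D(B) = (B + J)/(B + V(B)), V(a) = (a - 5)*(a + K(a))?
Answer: -910/341 ≈ -2.6686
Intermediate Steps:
V(a) = 2*a*(-5 + a) (V(a) = (a - 5)*(a + a) = (-5 + a)*(2*a) = 2*a*(-5 + a))
D(B) = (-2 + B)/(B + 2*B*(-5 + B)) (D(B) = (B - 2)/(B + 2*B*(-5 + B)) = (-2 + B)/(B + 2*B*(-5 + B)))
70*D(-11) = 70*((-2 - 11)/((-11)*(-9 + 2*(-11)))) = 70*(-1/11*(-13)/(-9 - 22)) = 70*(-1/11*(-13)/(-31)) = 70*(-1/11*(-1/31)*(-13)) = 70*(-13/341) = -910/341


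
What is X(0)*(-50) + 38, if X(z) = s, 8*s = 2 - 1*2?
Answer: 38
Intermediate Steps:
s = 0 (s = (2 - 1*2)/8 = (2 - 2)/8 = (⅛)*0 = 0)
X(z) = 0
X(0)*(-50) + 38 = 0*(-50) + 38 = 0 + 38 = 38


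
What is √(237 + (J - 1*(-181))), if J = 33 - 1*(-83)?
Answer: √534 ≈ 23.108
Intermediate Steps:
J = 116 (J = 33 + 83 = 116)
√(237 + (J - 1*(-181))) = √(237 + (116 - 1*(-181))) = √(237 + (116 + 181)) = √(237 + 297) = √534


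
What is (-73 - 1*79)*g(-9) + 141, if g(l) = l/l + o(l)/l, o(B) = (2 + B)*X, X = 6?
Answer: -2161/3 ≈ -720.33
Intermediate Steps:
o(B) = 12 + 6*B (o(B) = (2 + B)*6 = 12 + 6*B)
g(l) = 1 + (12 + 6*l)/l (g(l) = l/l + (12 + 6*l)/l = 1 + (12 + 6*l)/l)
(-73 - 1*79)*g(-9) + 141 = (-73 - 1*79)*(7 + 12/(-9)) + 141 = (-73 - 79)*(7 + 12*(-⅑)) + 141 = -152*(7 - 4/3) + 141 = -152*17/3 + 141 = -2584/3 + 141 = -2161/3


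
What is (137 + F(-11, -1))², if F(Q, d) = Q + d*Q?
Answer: 18769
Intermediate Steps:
F(Q, d) = Q + Q*d
(137 + F(-11, -1))² = (137 - 11*(1 - 1))² = (137 - 11*0)² = (137 + 0)² = 137² = 18769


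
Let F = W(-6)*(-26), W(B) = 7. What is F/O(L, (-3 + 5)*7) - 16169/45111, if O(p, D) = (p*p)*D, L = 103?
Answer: -172123364/478582599 ≈ -0.35965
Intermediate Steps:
O(p, D) = D*p² (O(p, D) = p²*D = D*p²)
F = -182 (F = 7*(-26) = -182)
F/O(L, (-3 + 5)*7) - 16169/45111 = -182*1/(74263*(-3 + 5)) - 16169/45111 = -182/((2*7)*10609) - 16169*1/45111 = -182/(14*10609) - 16169/45111 = -182/148526 - 16169/45111 = -182*1/148526 - 16169/45111 = -13/10609 - 16169/45111 = -172123364/478582599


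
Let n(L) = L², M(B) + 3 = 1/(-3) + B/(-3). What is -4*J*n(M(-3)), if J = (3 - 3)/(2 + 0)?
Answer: 0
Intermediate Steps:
J = 0 (J = 0/2 = 0*(½) = 0)
M(B) = -10/3 - B/3 (M(B) = -3 + (1/(-3) + B/(-3)) = -3 + (1*(-⅓) + B*(-⅓)) = -3 + (-⅓ - B/3) = -10/3 - B/3)
-4*J*n(M(-3)) = -0*(-10/3 - ⅓*(-3))² = -0*(-10/3 + 1)² = -0*(-7/3)² = -0*49/9 = -4*0 = 0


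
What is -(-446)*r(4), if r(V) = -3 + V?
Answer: 446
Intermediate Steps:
-(-446)*r(4) = -(-446)*(-3 + 4) = -(-446) = -1*(-446) = 446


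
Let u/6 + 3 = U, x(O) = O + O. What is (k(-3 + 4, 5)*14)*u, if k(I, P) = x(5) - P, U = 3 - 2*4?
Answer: -3360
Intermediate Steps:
x(O) = 2*O
U = -5 (U = 3 - 8 = -5)
k(I, P) = 10 - P (k(I, P) = 2*5 - P = 10 - P)
u = -48 (u = -18 + 6*(-5) = -18 - 30 = -48)
(k(-3 + 4, 5)*14)*u = ((10 - 1*5)*14)*(-48) = ((10 - 5)*14)*(-48) = (5*14)*(-48) = 70*(-48) = -3360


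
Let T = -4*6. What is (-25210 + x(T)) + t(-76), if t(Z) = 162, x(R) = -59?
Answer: -25107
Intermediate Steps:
T = -24
(-25210 + x(T)) + t(-76) = (-25210 - 59) + 162 = -25269 + 162 = -25107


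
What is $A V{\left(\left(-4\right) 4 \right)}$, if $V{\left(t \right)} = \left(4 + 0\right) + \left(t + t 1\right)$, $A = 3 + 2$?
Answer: $-140$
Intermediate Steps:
$A = 5$
$V{\left(t \right)} = 4 + 2 t$ ($V{\left(t \right)} = 4 + \left(t + t\right) = 4 + 2 t$)
$A V{\left(\left(-4\right) 4 \right)} = 5 \left(4 + 2 \left(\left(-4\right) 4\right)\right) = 5 \left(4 + 2 \left(-16\right)\right) = 5 \left(4 - 32\right) = 5 \left(-28\right) = -140$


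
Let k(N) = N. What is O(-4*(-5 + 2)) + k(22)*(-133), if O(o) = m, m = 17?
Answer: -2909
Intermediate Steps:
O(o) = 17
O(-4*(-5 + 2)) + k(22)*(-133) = 17 + 22*(-133) = 17 - 2926 = -2909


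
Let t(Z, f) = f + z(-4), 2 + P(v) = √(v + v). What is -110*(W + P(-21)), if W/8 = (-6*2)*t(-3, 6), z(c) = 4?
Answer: 105820 - 110*I*√42 ≈ 1.0582e+5 - 712.88*I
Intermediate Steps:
P(v) = -2 + √2*√v (P(v) = -2 + √(v + v) = -2 + √(2*v) = -2 + √2*√v)
t(Z, f) = 4 + f (t(Z, f) = f + 4 = 4 + f)
W = -960 (W = 8*((-6*2)*(4 + 6)) = 8*(-12*10) = 8*(-120) = -960)
-110*(W + P(-21)) = -110*(-960 + (-2 + √2*√(-21))) = -110*(-960 + (-2 + √2*(I*√21))) = -110*(-960 + (-2 + I*√42)) = -110*(-962 + I*√42) = 105820 - 110*I*√42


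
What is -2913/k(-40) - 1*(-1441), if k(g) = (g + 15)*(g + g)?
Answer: 2879087/2000 ≈ 1439.5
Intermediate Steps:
k(g) = 2*g*(15 + g) (k(g) = (15 + g)*(2*g) = 2*g*(15 + g))
-2913/k(-40) - 1*(-1441) = -2913*(-1/(80*(15 - 40))) - 1*(-1441) = -2913/(2*(-40)*(-25)) + 1441 = -2913/2000 + 1441 = 2879087/2000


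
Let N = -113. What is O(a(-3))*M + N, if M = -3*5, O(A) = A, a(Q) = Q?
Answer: -68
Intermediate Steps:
M = -15
O(a(-3))*M + N = -3*(-15) - 113 = 45 - 113 = -68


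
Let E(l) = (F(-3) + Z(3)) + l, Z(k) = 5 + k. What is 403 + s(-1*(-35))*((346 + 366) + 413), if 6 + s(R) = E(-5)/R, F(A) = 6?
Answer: -42404/7 ≈ -6057.7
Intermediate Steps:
E(l) = 14 + l (E(l) = (6 + (5 + 3)) + l = (6 + 8) + l = 14 + l)
s(R) = -6 + 9/R (s(R) = -6 + (14 - 5)/R = -6 + 9/R)
403 + s(-1*(-35))*((346 + 366) + 413) = 403 + (-6 + 9/((-1*(-35))))*((346 + 366) + 413) = 403 + (-6 + 9/35)*(712 + 413) = 403 + (-6 + 9*(1/35))*1125 = 403 + (-6 + 9/35)*1125 = 403 - 201/35*1125 = 403 - 45225/7 = -42404/7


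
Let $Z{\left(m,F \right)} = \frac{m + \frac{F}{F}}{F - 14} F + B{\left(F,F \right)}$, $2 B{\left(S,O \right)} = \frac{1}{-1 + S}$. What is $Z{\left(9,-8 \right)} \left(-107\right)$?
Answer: $- \frac{75863}{198} \approx -383.15$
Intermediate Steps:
$B{\left(S,O \right)} = \frac{1}{2 \left(-1 + S\right)}$
$Z{\left(m,F \right)} = \frac{1}{2 \left(-1 + F\right)} + \frac{F \left(1 + m\right)}{-14 + F}$ ($Z{\left(m,F \right)} = \frac{m + \frac{F}{F}}{F - 14} F + \frac{1}{2 \left(-1 + F\right)} = \frac{m + 1}{-14 + F} F + \frac{1}{2 \left(-1 + F\right)} = \frac{1 + m}{-14 + F} F + \frac{1}{2 \left(-1 + F\right)} = \frac{F \left(1 + m\right)}{-14 + F} + \frac{1}{2 \left(-1 + F\right)} = \frac{1}{2 \left(-1 + F\right)} + \frac{F \left(1 + m\right)}{-14 + F}$)
$Z{\left(9,-8 \right)} \left(-107\right) = \frac{-7 + \frac{1}{2} \left(-8\right) - 8 \left(1 + 9\right) \left(-1 - 8\right)}{\left(-1 - 8\right) \left(-14 - 8\right)} \left(-107\right) = \frac{-7 - 4 - 80 \left(-9\right)}{\left(-9\right) \left(-22\right)} \left(-107\right) = \left(- \frac{1}{9}\right) \left(- \frac{1}{22}\right) \left(-7 - 4 + 720\right) \left(-107\right) = \left(- \frac{1}{9}\right) \left(- \frac{1}{22}\right) 709 \left(-107\right) = \frac{709}{198} \left(-107\right) = - \frac{75863}{198}$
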